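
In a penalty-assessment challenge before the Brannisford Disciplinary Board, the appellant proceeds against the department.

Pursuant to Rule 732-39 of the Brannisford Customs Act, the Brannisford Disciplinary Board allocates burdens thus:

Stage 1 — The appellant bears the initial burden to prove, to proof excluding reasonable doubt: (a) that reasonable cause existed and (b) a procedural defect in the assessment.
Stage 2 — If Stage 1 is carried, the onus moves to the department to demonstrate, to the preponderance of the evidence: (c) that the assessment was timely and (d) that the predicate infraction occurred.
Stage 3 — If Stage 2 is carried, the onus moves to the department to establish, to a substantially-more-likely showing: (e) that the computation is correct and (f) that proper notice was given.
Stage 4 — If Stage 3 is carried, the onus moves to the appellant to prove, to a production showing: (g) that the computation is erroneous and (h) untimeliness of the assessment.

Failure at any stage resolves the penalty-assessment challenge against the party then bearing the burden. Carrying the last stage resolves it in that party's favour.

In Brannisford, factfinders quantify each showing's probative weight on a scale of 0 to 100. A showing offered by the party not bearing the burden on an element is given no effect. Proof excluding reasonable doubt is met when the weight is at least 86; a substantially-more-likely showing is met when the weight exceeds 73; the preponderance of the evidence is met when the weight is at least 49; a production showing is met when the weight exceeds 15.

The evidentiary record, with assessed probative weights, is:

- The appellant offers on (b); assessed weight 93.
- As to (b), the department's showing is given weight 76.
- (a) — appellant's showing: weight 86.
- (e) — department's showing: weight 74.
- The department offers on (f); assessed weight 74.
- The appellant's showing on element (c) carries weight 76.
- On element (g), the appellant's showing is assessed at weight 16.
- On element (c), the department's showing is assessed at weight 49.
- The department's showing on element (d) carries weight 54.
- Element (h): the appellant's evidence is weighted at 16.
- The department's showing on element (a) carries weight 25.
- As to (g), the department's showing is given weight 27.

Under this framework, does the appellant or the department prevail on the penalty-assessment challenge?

appellant

Stage 1 (appellant, proof excluding reasonable doubt, weight is at least 86): (a) 86 (department's 25 disregarded) ≥ 86 — meets; (b) 93 (department's 76 disregarded) ≥ 86 — meets.
  Stage 1 carried; the burden shifts to the department.
Stage 2 (department, the preponderance of the evidence, weight is at least 49): (c) 49 (appellant's 76 disregarded) ≥ 49 — meets; (d) 54 ≥ 49 — meets.
  Stage 2 is satisfied; the department continues to bear the burden.
Stage 3 (department, a substantially-more-likely showing, weight exceeds 73): (e) 74 > 73 — meets; (f) 74 > 73 — meets.
  Stage 3 carried; the burden shifts to the appellant.
Stage 4 (appellant, a production showing, weight exceeds 15): (g) 16 (department's 27 disregarded) > 15 — meets; (h) 16 > 15 — meets.
  Stage 4 carried; the final stage is satisfied.
Every stage carried; the appellant prevails.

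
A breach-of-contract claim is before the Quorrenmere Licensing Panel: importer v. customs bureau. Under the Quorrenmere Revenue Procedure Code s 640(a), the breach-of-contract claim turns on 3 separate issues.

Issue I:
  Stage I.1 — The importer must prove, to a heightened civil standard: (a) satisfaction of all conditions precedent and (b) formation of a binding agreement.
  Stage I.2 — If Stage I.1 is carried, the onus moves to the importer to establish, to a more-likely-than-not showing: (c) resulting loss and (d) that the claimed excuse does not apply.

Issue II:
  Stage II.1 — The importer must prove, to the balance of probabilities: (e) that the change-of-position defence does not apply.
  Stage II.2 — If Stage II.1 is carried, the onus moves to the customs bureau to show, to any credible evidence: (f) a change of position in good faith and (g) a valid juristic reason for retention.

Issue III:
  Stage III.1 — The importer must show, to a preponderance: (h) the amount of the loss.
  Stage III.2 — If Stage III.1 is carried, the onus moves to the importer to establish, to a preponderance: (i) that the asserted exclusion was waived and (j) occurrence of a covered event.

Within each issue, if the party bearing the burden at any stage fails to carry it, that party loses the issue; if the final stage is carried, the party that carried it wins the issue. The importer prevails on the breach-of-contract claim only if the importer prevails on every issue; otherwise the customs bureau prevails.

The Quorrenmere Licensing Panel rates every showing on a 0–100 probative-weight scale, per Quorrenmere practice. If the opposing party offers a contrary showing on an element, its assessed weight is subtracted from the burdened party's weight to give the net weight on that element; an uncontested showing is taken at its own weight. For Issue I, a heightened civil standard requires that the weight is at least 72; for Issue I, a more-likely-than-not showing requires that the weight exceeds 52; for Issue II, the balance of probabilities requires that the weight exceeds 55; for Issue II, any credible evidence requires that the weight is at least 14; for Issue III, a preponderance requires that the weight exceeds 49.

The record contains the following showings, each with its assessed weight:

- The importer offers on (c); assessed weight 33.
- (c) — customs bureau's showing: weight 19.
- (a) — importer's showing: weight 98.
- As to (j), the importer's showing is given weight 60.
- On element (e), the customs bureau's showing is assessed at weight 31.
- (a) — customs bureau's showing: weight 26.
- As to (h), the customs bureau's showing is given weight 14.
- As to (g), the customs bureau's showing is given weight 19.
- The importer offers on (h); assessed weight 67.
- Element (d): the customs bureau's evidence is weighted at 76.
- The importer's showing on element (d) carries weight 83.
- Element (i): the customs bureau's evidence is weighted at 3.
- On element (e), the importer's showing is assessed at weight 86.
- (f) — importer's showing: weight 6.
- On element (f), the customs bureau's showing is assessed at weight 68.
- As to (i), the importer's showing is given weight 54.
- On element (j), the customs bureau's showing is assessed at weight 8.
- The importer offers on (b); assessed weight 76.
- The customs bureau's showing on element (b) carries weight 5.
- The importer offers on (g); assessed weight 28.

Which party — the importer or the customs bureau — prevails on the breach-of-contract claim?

customs bureau

— Issue I —
Stage I.1 (importer, a heightened civil standard, weight is at least 72): (a) net 98−26=72 ≥ 72 — meets; (b) net 76−5=71 < 72 — fails.
  Not every element is met, so the importer fails to carry Stage I.1.
The analysis ends at Stage I.1; the customs bureau prevails on this issue.
— Issue II —
Stage II.1 (importer, the balance of probabilities, weight exceeds 55): (e) net 86−31=55 ≤ 55 — fails.
  Stage II.1 not carried; the importer fails its burden.
The analysis ends at Stage II.1; the customs bureau prevails on this issue.
— Issue III —
Stage III.1 (importer, a preponderance, weight exceeds 49): (h) net 67−14=53 > 49 — meets.
  All elements met. The importer retains the burden for Stage III.2.
Stage III.2 (importer, a preponderance, weight exceeds 49): (i) net 54−3=51 > 49 — meets; (j) net 60−8=52 > 49 — meets.
  The importer carries the last stage.
Every stage carried; the importer prevails on this issue.
Per-issue: Issue I → customs bureau; Issue II → customs bureau; Issue III → importer. The importer must prevail on every issue; overall, the customs bureau prevails.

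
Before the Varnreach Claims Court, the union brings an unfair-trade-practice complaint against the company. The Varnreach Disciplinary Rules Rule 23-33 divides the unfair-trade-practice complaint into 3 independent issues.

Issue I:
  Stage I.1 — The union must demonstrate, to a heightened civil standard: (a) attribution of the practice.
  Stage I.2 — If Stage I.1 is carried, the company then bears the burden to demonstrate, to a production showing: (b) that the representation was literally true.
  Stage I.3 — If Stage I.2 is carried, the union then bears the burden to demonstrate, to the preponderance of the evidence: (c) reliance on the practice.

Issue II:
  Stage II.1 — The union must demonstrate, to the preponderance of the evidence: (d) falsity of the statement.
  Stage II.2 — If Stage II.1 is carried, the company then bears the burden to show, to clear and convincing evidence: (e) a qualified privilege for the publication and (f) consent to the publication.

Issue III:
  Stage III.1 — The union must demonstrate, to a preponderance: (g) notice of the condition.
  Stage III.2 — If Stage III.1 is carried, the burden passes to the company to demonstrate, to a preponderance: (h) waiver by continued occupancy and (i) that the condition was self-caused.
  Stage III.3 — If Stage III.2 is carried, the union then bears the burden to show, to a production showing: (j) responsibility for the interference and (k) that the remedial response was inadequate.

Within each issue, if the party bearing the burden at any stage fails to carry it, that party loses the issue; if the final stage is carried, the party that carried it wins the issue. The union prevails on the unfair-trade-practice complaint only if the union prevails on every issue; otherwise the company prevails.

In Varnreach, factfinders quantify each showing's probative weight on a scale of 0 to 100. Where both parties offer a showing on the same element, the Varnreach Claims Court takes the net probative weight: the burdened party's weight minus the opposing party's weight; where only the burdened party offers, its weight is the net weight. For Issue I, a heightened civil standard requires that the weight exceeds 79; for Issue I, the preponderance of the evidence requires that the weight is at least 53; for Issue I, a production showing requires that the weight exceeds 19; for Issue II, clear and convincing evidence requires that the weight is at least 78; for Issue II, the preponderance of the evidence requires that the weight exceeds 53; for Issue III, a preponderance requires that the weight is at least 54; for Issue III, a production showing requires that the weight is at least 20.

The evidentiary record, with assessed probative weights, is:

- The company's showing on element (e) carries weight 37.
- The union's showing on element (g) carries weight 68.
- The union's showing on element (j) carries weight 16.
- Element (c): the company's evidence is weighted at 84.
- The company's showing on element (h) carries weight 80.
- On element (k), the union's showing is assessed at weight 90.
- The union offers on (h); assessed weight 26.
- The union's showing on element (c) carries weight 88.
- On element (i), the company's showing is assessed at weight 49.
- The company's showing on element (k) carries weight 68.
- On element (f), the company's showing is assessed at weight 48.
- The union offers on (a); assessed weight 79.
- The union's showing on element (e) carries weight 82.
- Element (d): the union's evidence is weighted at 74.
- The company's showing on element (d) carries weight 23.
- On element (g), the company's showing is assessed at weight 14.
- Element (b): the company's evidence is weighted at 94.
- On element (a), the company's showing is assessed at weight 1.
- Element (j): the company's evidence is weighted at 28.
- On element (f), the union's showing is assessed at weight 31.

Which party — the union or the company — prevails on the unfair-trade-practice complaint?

company

— Issue I —
Stage I.1 (union, a heightened civil standard, weight exceeds 79): (a) net 79−1=78 ≤ 79 — fails.
  Not every element is met, so the union fails to carry Stage I.1.
The analysis ends at Stage I.1; the company prevails on this issue.
— Issue II —
At Stage II.1 the union must meet the preponderance of the evidence (weight exceeds 53): on (d) the weight is 74 less the opposing 23 gives net 51, ≤ 53, so (d) does not meet the standard.
  Not every element is met, so the union fails to carry Stage II.1.
The analysis ends at Stage II.1; the company prevails on this issue.
— Issue III —
Stage III.1 — burden on union; standard: a preponderance (weight is at least 54).
    (g): 68 − 14 = 54 ≥ 54 [met]
  The union carries Stage III.1; the company now bears the burden.
Stage III.2 — burden on company; standard: a preponderance (weight is at least 54).
    (h): 80 − 26 = 54 ≥ 54 [met]
    (i): 49 < 54 [not met]
  Stage III.2 not carried; the company fails its burden.
The union prevails on this issue.
Per-issue: Issue I → company; Issue II → company; Issue III → union. The union must prevail on every issue; overall, the company prevails.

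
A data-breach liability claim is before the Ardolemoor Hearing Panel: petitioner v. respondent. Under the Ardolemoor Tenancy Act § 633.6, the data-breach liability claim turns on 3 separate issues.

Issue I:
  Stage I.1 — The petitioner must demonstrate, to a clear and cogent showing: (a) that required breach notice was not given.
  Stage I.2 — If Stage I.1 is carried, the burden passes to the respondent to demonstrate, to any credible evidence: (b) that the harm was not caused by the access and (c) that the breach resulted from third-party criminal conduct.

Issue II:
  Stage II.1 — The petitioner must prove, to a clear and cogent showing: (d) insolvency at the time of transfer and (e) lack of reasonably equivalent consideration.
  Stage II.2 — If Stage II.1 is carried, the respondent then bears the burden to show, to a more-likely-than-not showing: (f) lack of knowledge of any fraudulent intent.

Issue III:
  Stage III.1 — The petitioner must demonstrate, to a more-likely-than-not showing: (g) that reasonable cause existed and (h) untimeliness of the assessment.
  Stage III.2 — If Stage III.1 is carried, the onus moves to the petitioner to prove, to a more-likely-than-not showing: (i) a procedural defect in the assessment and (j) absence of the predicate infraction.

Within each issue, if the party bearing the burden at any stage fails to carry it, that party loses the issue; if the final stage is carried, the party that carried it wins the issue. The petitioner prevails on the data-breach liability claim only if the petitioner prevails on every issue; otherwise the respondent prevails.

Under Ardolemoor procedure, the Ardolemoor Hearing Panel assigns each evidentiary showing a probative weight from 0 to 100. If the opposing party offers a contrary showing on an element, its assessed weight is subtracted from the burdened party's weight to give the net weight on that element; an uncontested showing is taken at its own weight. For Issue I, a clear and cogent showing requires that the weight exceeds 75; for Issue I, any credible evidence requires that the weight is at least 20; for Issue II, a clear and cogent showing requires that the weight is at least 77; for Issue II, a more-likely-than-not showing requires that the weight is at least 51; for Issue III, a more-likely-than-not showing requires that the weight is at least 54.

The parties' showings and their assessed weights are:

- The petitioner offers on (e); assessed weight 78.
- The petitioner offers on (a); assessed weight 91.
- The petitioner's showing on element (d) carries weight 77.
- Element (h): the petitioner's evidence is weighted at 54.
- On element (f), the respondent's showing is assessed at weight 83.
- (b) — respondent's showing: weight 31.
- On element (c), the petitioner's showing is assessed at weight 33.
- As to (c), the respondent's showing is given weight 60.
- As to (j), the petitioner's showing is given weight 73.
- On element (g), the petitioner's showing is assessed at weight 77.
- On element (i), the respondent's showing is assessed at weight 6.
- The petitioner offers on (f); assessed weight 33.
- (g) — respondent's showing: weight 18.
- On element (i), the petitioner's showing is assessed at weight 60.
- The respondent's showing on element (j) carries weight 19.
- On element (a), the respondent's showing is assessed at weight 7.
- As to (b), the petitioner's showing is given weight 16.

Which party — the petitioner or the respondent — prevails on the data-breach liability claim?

— Issue I —
Stage I.1 (petitioner, a clear and cogent showing, weight exceeds 75): (a) net 91−7=84 > 75 — meets.
  The petitioner carries Stage I.1; the respondent now bears the burden.
Stage I.2 (respondent, any credible evidence, weight is at least 20): (b) net 31−16=15 < 20 — fails; (c) net 60−33=27 ≥ 20 — meets.
  The respondent does not carry Stage I.2.
The analysis ends at Stage I.2; the petitioner prevails on this issue.
— Issue II —
At Stage II.1 the petitioner must meet a clear and cogent showing (weight is at least 77): on (d) the weight is 77, which does reach 77, so (d) meets the standard; on (e) the weight is 78, ≥ 77, so (e) meets the standard.
  Stage II.1 carried; the burden shifts to the respondent.
At Stage II.2 the respondent must meet a more-likely-than-not showing (weight is at least 51): on (f) the weight is 83 less the opposing 33 gives net 50, which does not reach 51, so (f) does not meet the standard.
  Stage II.2 not carried; the respondent fails its burden.
So the petitioner prevails on this issue.
— Issue III —
Stage III.1 — burden on petitioner; standard: a more-likely-than-not showing (weight is at least 54).
    (g): 77 − 18 = 59 ≥ 54 [met]
    (h): 54 ≥ 54 [met]
  Stage III.1 is satisfied; the petitioner continues to bear the burden.
Stage III.2 — burden on petitioner; standard: a more-likely-than-not showing (weight is at least 54).
    (i): 60 − 6 = 54 ≥ 54 [met]
    (j): 73 − 19 = 54 ≥ 54 [met]
  All elements met at the final stage.
With every stage satisfied, the petitioner prevails on this issue.
Per-issue: Issue I → petitioner; Issue II → petitioner; Issue III → petitioner. The petitioner must prevail on every issue; overall, the petitioner prevails.

petitioner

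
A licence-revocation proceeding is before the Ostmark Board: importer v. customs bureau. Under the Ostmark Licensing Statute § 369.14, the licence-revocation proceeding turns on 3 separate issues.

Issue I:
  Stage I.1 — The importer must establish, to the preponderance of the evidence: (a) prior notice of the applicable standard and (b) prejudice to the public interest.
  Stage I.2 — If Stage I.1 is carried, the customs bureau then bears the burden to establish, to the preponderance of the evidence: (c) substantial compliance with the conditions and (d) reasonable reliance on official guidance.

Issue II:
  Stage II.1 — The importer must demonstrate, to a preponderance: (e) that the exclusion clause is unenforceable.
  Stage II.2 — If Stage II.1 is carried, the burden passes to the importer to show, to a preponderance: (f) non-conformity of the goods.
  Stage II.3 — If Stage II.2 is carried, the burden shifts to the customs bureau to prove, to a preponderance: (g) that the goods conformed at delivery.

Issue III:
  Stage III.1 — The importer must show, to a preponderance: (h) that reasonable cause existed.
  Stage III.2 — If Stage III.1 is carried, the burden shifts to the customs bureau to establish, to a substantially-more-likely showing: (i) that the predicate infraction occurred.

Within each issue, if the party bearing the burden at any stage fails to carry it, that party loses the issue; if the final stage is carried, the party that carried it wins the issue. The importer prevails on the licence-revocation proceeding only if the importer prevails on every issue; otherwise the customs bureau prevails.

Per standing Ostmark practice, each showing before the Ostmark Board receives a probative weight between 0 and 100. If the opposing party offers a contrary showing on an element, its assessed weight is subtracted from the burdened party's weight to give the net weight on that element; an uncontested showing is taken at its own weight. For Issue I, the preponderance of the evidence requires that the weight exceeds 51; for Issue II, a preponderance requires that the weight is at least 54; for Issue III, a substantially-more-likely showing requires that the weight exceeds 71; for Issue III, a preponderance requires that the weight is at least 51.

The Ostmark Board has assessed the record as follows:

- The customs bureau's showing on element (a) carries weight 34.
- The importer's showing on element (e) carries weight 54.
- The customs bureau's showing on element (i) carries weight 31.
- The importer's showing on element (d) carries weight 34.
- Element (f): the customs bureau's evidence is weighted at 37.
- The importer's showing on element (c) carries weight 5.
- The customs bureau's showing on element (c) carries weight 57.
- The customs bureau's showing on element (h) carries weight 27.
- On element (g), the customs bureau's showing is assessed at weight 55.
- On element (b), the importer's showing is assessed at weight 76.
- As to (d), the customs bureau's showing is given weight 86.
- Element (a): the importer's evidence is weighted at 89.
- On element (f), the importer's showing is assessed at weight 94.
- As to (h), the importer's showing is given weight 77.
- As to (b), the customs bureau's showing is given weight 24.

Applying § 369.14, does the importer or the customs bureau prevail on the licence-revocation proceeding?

— Issue I —
Stage I.1 — burden on importer; standard: the preponderance of the evidence (weight exceeds 51).
    (a): 89 − 34 = 55 > 51 [met]
    (b): 76 − 24 = 52 > 51 [met]
  Stage I.1 is satisfied; the onus moves to the customs bureau.
Stage I.2 — burden on customs bureau; standard: the preponderance of the evidence (weight exceeds 51).
    (c): 57 − 5 = 52 > 51 [met]
    (d): 86 − 34 = 52 > 51 [met]
  All elements met at the final stage.
With every stage satisfied, the customs bureau prevails on this issue.
— Issue II —
At Stage II.1 the importer must meet a preponderance (weight is at least 54): on (e) the weight is 54, which does reach 54, so (e) meets the standard.
  Stage II.1 carried; the burden remains with the importer.
At Stage II.2 the importer must meet a preponderance (weight is at least 54): on (f) the weight is 94 less the opposing 37 gives net 57, which does reach 54, so (f) meets the standard.
  Stage II.2 is satisfied; the onus moves to the customs bureau.
At Stage II.3 the customs bureau must meet a preponderance (weight is at least 54): on (g) the weight is 55, ≥ 54, so (g) meets the standard.
  The customs bureau carries the last stage.
All stages carried — the customs bureau prevails on this issue.
— Issue III —
At Stage III.1 the importer must meet a preponderance (weight is at least 51): on (h) the weight is 77 less the opposing 27 gives net 50, < 51, so (h) does not meet the standard.
  Stage III.1 not carried; the importer fails its burden.
The analysis ends at Stage III.1; the customs bureau prevails on this issue.
Per-issue: Issue I → customs bureau; Issue II → customs bureau; Issue III → customs bureau. The importer must prevail on every issue; overall, the customs bureau prevails.

customs bureau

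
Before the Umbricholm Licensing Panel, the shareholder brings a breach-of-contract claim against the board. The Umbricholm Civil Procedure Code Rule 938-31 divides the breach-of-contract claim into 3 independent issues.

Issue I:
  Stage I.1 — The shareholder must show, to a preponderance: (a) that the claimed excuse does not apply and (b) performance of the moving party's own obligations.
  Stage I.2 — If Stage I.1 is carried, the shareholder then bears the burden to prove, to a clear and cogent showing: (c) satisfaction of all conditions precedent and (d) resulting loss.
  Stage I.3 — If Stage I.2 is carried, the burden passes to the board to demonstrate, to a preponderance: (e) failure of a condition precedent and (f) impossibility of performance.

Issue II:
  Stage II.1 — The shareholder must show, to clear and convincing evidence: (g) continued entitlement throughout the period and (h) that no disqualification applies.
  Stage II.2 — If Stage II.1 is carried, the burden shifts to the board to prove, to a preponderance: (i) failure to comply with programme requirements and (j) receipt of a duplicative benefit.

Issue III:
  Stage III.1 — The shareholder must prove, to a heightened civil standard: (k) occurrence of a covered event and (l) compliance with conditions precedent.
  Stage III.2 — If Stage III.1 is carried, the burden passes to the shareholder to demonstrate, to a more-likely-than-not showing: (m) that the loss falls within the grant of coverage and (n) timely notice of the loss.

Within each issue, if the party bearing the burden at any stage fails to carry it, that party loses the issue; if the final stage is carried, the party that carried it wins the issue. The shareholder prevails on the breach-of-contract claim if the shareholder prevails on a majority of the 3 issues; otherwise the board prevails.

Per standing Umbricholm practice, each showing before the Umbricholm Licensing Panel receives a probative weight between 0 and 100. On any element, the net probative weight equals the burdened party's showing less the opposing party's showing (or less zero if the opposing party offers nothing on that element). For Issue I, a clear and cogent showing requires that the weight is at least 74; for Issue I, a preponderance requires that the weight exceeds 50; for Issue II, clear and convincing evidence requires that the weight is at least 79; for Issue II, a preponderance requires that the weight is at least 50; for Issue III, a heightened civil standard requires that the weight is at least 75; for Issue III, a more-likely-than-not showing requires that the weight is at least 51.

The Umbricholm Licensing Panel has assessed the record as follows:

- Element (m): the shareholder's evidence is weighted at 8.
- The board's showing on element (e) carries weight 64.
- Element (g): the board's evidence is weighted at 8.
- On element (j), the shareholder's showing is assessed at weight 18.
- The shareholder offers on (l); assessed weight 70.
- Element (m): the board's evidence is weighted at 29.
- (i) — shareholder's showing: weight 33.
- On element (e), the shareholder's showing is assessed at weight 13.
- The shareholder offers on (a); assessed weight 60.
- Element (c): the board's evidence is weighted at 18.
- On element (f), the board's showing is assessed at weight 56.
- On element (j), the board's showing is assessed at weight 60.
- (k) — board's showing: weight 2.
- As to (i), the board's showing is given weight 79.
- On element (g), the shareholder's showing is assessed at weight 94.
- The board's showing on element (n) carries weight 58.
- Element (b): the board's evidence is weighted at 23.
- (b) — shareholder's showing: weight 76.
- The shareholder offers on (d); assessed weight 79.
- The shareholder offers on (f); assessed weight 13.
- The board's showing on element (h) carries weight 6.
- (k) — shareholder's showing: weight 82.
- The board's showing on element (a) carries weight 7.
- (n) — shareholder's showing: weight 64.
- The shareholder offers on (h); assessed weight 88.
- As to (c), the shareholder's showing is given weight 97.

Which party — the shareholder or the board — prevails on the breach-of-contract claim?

shareholder

— Issue I —
At Stage I.1 the shareholder must meet a preponderance (weight exceeds 50): on (a) the weight is 60 less the opposing 7 gives net 53, which does exceed 50, so (a) meets the standard; on (b) the weight is 76 less the opposing 23 gives net 53, which does exceed 50, so (b) meets the standard.
  Stage I.1 is satisfied; the shareholder continues to bear the burden.
At Stage I.2 the shareholder must meet a clear and cogent showing (weight is at least 74): on (c) the weight is 97 less the opposing 18 gives net 79, ≥ 74, so (c) meets the standard; on (d) the weight is 79, ≥ 74, so (d) meets the standard.
  Stage I.2 is satisfied; the onus moves to the board.
At Stage I.3 the board must meet a preponderance (weight exceeds 50): on (e) the weight is 64 less the opposing 13 gives net 51, > 50, so (e) meets the standard; on (f) the weight is 56 less the opposing 13 gives net 43, ≤ 50, so (f) does not meet the standard.
  Not every element is met, so the board fails to carry Stage I.3.
The analysis ends at Stage I.3; the shareholder prevails on this issue.
— Issue II —
Stage II.1 (shareholder, clear and convincing evidence, weight is at least 79): (g) net 94−8=86 ≥ 79 — meets; (h) net 88−6=82 ≥ 79 — meets.
  The shareholder carries Stage II.1; the board now bears the burden.
Stage II.2 (board, a preponderance, weight is at least 50): (i) net 79−33=46 < 50 — fails; (j) net 60−18=42 < 50 — fails.
  Not every element is met, so the board fails to carry Stage II.2.
The analysis ends at Stage II.2; the shareholder prevails on this issue.
— Issue III —
At Stage III.1 the shareholder must meet a heightened civil standard (weight is at least 75): on (k) the weight is 82 less the opposing 2 gives net 80, ≥ 75, so (k) meets the standard; on (l) the weight is 70, which does not reach 75, so (l) does not meet the standard.
  Not every element is met, so the shareholder fails to carry Stage III.1.
So the board prevails on this issue.
Per-issue: Issue I → shareholder; Issue II → shareholder; Issue III → board. The shareholder must prevail on a majority of issues; overall, the shareholder prevails.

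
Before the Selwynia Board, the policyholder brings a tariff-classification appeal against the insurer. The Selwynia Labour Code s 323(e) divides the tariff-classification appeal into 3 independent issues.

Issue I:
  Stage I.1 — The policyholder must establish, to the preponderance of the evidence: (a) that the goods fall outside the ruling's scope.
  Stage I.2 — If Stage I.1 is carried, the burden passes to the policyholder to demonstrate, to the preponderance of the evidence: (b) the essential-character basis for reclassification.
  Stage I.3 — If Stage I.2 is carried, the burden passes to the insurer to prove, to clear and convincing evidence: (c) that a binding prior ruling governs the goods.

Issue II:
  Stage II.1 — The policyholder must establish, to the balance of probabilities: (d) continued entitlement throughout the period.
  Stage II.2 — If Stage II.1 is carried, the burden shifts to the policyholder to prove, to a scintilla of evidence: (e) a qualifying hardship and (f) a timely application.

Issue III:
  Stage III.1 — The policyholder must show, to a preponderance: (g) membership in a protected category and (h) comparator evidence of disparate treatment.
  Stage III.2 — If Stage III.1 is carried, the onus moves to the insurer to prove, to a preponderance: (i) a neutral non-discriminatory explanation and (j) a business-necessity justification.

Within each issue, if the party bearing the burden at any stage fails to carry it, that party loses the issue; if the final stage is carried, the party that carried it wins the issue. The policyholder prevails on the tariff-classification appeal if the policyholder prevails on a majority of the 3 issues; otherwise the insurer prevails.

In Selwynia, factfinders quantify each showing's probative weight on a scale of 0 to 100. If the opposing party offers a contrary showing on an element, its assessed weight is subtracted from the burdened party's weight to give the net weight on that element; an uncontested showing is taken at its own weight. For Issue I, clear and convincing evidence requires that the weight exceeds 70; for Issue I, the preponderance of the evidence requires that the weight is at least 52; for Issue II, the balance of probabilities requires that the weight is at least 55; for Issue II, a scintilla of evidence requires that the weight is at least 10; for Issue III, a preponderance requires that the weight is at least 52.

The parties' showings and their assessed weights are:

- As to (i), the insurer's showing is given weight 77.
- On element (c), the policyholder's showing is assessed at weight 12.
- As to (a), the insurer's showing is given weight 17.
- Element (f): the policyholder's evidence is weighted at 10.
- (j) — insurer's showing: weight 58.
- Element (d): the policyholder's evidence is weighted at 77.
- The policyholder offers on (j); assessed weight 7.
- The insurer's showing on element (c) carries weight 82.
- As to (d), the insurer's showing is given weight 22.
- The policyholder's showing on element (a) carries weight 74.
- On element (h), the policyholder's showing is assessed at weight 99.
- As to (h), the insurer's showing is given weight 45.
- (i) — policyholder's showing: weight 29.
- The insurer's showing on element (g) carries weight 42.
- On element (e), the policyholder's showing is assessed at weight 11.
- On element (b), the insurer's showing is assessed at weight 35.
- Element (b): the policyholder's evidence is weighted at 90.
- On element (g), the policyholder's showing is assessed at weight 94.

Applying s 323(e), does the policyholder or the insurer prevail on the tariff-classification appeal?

policyholder

— Issue I —
Stage I.1 — burden on policyholder; standard: the preponderance of the evidence (weight is at least 52).
    (a): 74 − 17 = 57 ≥ 52 [met]
  Stage I.1 carried; the burden remains with the policyholder.
Stage I.2 — burden on policyholder; standard: the preponderance of the evidence (weight is at least 52).
    (b): 90 − 35 = 55 ≥ 52 [met]
  Stage I.2 carried; the burden shifts to the insurer.
Stage I.3 — burden on insurer; standard: clear and convincing evidence (weight exceeds 70).
    (c): 82 − 12 = 70 ≤ 70 [not met]
  Stage I.3 not carried; the insurer fails its burden.
The policyholder prevails on this issue.
— Issue II —
At Stage II.1 the policyholder must meet the balance of probabilities (weight is at least 55): on (d) the weight is 77 less the opposing 22 gives net 55, which does reach 55, so (d) meets the standard.
  Stage II.1 carried; the burden remains with the policyholder.
At Stage II.2 the policyholder must meet a scintilla of evidence (weight is at least 10): on (e) the weight is 11, ≥ 10, so (e) meets the standard; on (f) the weight is 10, which does reach 10, so (f) meets the standard.
  The policyholder carries the last stage.
All stages carried — the policyholder prevails on this issue.
— Issue III —
Stage III.1 — burden on policyholder; standard: a preponderance (weight is at least 52).
    (g): 94 − 42 = 52 ≥ 52 [met]
    (h): 99 − 45 = 54 ≥ 52 [met]
  Stage III.1 is satisfied; the onus moves to the insurer.
Stage III.2 — burden on insurer; standard: a preponderance (weight is at least 52).
    (i): 77 − 29 = 48 < 52 [not met]
    (j): 58 − 7 = 51 < 52 [not met]
  The insurer does not carry Stage III.2.
The policyholder prevails on this issue.
Per-issue: Issue I → policyholder; Issue II → policyholder; Issue III → policyholder. The policyholder must prevail on a majority of issues; overall, the policyholder prevails.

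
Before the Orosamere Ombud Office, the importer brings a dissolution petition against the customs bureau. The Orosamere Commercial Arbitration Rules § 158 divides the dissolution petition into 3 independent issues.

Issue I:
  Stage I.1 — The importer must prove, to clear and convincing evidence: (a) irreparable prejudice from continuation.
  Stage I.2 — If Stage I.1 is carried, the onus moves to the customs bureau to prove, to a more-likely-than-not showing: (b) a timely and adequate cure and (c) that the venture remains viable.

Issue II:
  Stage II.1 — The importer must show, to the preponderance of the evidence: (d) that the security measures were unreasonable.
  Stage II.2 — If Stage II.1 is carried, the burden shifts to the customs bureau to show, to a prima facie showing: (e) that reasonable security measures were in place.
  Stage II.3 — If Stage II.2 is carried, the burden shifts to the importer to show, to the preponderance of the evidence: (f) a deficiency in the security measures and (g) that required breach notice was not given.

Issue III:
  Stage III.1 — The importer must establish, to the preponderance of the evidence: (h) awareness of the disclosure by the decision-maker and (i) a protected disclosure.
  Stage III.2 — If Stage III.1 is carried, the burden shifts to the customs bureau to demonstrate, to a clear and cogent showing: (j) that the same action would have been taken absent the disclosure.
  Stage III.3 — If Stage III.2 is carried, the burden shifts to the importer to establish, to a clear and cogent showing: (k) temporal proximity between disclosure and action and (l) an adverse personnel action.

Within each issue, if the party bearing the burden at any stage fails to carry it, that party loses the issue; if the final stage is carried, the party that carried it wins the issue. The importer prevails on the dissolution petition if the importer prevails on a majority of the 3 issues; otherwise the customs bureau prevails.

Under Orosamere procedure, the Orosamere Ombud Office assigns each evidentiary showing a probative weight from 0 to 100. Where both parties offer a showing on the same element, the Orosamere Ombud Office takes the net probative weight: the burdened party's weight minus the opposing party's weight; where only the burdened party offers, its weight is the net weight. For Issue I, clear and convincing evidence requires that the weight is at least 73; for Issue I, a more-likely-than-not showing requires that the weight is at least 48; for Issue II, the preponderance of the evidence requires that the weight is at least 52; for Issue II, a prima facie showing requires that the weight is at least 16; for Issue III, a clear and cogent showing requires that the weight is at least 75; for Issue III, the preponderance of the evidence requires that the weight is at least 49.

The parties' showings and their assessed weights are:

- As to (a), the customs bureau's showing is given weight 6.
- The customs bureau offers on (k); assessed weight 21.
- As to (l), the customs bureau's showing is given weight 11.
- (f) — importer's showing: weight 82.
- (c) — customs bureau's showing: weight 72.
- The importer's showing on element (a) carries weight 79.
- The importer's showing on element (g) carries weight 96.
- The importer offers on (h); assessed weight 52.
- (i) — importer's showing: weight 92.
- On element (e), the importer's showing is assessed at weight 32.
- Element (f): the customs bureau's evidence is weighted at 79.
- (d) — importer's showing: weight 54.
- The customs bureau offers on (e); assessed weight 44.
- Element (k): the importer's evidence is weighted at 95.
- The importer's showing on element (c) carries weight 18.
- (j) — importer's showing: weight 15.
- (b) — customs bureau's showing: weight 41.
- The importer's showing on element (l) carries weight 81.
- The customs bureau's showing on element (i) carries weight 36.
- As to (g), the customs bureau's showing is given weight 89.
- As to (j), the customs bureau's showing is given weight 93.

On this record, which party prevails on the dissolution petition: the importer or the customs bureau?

— Issue I —
Stage I.1 (importer, clear and convincing evidence, weight is at least 73): (a) net 79−6=73 ≥ 73 — meets.
  All elements met. The burden passes to the customs bureau.
Stage I.2 (customs bureau, a more-likely-than-not showing, weight is at least 48): (b) 41 < 48 — fails; (c) net 72−18=54 ≥ 48 — meets.
  Stage I.2 not carried; the customs bureau fails its burden.
The importer prevails on this issue.
— Issue II —
At Stage II.1 the importer must meet the preponderance of the evidence (weight is at least 52): on (d) the weight is 54, which does reach 52, so (d) meets the standard.
  The importer carries Stage II.1; the customs bureau now bears the burden.
At Stage II.2 the customs bureau must meet a prima facie showing (weight is at least 16): on (e) the weight is 44 less the opposing 32 gives net 12, < 16, so (e) does not meet the standard.
  The customs bureau does not carry Stage II.2.
The analysis ends at Stage II.2; the importer prevails on this issue.
— Issue III —
Stage III.1 — burden on importer; standard: the preponderance of the evidence (weight is at least 49).
    (h): 52 ≥ 49 [met]
    (i): 92 − 36 = 56 ≥ 49 [met]
  All elements met. The burden passes to the customs bureau.
Stage III.2 — burden on customs bureau; standard: a clear and cogent showing (weight is at least 75).
    (j): 93 − 15 = 78 ≥ 75 [met]
  The customs bureau carries Stage III.2; the importer now bears the burden.
Stage III.3 — burden on importer; standard: a clear and cogent showing (weight is at least 75).
    (k): 95 − 21 = 74 < 75 [not met]
    (l): 81 − 11 = 70 < 75 [not met]
  The importer does not carry Stage III.3.
So the customs bureau prevails on this issue.
Per-issue: Issue I → importer; Issue II → importer; Issue III → customs bureau. The importer must prevail on a majority of issues; overall, the importer prevails.

importer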